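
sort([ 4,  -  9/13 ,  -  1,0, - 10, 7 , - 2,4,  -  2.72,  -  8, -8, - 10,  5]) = [-10, - 10, - 8 , - 8, -2.72,-2,  -  1,  -  9/13, 0, 4,4 , 5, 7]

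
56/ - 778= - 28/389 = - 0.07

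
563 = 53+510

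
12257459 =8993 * 1363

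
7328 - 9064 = - 1736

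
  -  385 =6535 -6920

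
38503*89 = 3426767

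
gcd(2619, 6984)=873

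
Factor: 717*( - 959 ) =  - 687603= - 3^1*7^1*137^1 * 239^1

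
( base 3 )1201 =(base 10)46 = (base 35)1b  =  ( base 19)28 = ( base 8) 56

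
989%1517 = 989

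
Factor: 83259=3^2*11^1*29^2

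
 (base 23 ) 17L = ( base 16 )2C7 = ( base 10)711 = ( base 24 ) 15f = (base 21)1CI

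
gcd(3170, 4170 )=10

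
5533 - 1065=4468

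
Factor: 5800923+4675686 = 10476609 = 3^1*11^1*13^1  *24421^1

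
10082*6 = 60492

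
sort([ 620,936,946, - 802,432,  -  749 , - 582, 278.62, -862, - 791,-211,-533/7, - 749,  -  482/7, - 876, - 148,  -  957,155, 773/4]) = [- 957, - 876, - 862,- 802,- 791, - 749, - 749, - 582, -211,-148,-533/7 , - 482/7 , 155 , 773/4,278.62, 432,620,  936,946] 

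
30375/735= 2025/49 =41.33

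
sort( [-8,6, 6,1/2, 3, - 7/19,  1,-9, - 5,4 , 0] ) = [ - 9, - 8, - 5,  -  7/19 , 0,1/2, 1,3,  4,  6, 6 ] 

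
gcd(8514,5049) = 99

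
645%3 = 0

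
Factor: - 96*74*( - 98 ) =696192=   2^7 * 3^1*7^2*37^1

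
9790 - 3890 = 5900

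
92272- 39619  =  52653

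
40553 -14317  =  26236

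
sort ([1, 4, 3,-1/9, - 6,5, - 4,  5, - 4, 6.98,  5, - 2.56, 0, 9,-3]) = [-6, - 4, - 4, - 3, - 2.56,  -  1/9,0,1,3,4,  5, 5, 5, 6.98, 9 ] 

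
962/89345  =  962/89345= 0.01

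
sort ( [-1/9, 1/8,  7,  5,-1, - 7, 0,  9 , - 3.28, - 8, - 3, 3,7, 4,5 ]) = [ - 8, - 7, - 3.28, - 3, - 1, - 1/9, 0, 1/8, 3, 4, 5, 5,  7  ,  7, 9 ] 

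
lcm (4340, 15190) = 30380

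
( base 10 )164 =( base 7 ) 323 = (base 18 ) 92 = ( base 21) 7h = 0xA4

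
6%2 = 0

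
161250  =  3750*43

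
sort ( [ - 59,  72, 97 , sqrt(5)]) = [ - 59, sqrt ( 5),72,97]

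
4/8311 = 4/8311 =0.00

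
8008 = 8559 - 551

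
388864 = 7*55552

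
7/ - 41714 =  - 7/41714 = -0.00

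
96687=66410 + 30277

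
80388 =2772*29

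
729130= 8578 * 85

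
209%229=209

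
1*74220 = 74220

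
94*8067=758298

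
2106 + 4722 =6828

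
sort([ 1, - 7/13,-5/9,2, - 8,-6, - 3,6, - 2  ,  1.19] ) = [  -  8,-6,-3,- 2, - 5/9,-7/13, 1,  1.19,2, 6] 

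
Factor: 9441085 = 5^1*1888217^1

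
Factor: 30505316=2^2 * 37^1*53^1*3889^1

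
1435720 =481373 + 954347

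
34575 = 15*2305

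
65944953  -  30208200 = 35736753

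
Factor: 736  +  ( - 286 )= 2^1*3^2 *5^2= 450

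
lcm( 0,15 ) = 0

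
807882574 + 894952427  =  1702835001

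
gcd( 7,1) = 1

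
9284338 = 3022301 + 6262037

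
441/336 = 1 + 5/16 = 1.31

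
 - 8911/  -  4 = 8911/4  =  2227.75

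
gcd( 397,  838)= 1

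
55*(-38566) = -2121130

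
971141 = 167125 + 804016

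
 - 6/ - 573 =2/191 =0.01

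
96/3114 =16/519  =  0.03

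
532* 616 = 327712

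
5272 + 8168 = 13440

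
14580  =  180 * 81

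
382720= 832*460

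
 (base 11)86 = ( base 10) 94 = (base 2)1011110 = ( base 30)34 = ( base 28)3A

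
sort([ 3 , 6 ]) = [ 3, 6 ]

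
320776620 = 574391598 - 253614978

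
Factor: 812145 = 3^1*5^1*29^1*1867^1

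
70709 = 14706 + 56003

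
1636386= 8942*183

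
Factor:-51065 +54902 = 3837 = 3^1*1279^1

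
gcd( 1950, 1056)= 6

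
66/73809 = 22/24603 = 0.00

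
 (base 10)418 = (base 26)G2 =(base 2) 110100010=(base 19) 130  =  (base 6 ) 1534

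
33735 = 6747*5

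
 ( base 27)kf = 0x22B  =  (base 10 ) 555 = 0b1000101011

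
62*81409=5047358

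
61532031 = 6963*8837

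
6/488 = 3/244  =  0.01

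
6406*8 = 51248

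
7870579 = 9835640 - 1965061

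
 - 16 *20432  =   - 326912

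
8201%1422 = 1091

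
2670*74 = 197580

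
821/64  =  12 + 53/64  =  12.83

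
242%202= 40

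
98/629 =98/629  =  0.16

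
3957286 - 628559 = 3328727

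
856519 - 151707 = 704812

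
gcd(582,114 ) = 6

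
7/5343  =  7/5343 = 0.00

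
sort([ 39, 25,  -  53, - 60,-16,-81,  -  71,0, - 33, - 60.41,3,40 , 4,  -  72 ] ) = [ - 81,-72, - 71,-60.41, - 60,-53,-33  , - 16, 0 , 3, 4 , 25,39, 40 ] 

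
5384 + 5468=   10852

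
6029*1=6029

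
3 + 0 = 3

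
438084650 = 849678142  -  411593492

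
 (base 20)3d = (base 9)81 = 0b1001001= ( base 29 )2F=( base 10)73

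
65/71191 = 65/71191 = 0.00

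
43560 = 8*5445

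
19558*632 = 12360656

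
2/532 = 1/266 = 0.00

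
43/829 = 43/829= 0.05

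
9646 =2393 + 7253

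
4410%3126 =1284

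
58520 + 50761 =109281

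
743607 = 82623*9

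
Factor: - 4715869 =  - 131^1*35999^1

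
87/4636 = 87/4636= 0.02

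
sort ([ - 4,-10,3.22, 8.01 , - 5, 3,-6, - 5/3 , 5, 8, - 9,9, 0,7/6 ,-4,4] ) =[-10, - 9,-6, -5,- 4,-4, - 5/3,0 , 7/6 , 3,3.22,4,  5  ,  8,  8.01, 9] 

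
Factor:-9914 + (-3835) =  -3^1* 4583^1= -13749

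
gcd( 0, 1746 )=1746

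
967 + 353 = 1320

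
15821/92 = 171 + 89/92= 171.97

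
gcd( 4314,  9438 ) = 6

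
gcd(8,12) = 4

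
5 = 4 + 1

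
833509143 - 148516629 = 684992514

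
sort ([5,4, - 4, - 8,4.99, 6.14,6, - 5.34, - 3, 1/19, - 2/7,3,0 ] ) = [  -  8 , - 5.34, - 4, - 3, - 2/7, 0, 1/19, 3,4,4.99, 5,6, 6.14]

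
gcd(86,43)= 43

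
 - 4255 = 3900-8155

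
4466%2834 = 1632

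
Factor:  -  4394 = - 2^1*13^3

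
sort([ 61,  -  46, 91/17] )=[-46,91/17, 61]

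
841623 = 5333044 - 4491421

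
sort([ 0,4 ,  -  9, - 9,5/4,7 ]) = [ - 9, - 9,0,5/4, 4,7] 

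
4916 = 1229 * 4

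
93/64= 1 + 29/64 = 1.45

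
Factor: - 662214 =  - 2^1*3^1*7^1* 15767^1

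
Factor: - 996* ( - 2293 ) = 2^2 *3^1*83^1 * 2293^1 = 2283828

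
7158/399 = 17 + 125/133 = 17.94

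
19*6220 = 118180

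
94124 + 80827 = 174951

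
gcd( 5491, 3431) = 1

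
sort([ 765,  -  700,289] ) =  [ - 700,289,765]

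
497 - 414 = 83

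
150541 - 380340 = -229799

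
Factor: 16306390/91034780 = 2^( - 1 )*71^( - 1 )  *  79^1*20641^1*64109^(-1 ) = 1630639/9103478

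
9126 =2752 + 6374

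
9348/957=9+245/319 = 9.77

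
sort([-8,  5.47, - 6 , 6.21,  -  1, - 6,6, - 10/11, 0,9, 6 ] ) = [ - 8, - 6, - 6, - 1 , - 10/11,0, 5.47,  6,  6, 6.21,9 ] 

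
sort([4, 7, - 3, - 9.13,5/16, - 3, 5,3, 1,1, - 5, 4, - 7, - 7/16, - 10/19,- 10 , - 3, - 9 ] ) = [ -10, - 9.13 ,  -  9,- 7, - 5, - 3, - 3, - 3, - 10/19, - 7/16, 5/16, 1 , 1, 3, 4, 4 , 5, 7]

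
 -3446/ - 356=1723/178=   9.68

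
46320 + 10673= 56993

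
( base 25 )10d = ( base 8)1176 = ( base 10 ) 638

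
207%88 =31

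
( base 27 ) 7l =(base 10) 210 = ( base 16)D2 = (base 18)BC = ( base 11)181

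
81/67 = 1 + 14/67 = 1.21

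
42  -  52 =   -  10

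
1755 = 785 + 970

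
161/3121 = 161/3121  =  0.05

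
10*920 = 9200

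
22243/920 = 22243/920 = 24.18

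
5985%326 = 117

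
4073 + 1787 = 5860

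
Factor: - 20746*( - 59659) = 2^1*11^1*23^1 *41^1  *59659^1 = 1237685614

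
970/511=1+459/511 = 1.90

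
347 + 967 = 1314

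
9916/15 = 9916/15   =  661.07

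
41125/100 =411 + 1/4 = 411.25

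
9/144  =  1/16 = 0.06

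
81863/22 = 81863/22 = 3721.05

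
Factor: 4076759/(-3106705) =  -5^ ( - 1)*7^ (-1)*37^( - 1)*2399^(  -  1)*4076759^1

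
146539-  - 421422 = 567961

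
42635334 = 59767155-17131821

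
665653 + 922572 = 1588225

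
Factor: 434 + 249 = 683  =  683^1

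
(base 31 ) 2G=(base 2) 1001110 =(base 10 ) 78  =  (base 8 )116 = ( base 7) 141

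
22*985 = 21670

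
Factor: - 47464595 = -5^1*17^1*47^1*109^2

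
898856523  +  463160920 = 1362017443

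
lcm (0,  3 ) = 0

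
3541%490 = 111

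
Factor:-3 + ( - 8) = -11 =-  11^1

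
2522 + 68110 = 70632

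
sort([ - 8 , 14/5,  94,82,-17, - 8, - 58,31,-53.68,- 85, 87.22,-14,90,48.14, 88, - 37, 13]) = [ - 85,-58,- 53.68, - 37, - 17,-14,-8,-8,14/5,13,31,48.14, 82,87.22,88,90, 94 ] 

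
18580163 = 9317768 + 9262395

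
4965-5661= -696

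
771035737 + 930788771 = 1701824508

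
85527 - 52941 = 32586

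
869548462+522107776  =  1391656238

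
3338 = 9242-5904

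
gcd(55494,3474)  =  18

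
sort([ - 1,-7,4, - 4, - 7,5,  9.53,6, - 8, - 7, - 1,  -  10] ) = [ - 10, - 8, - 7,  -  7, - 7, - 4, - 1, - 1 , 4, 5, 6,9.53] 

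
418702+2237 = 420939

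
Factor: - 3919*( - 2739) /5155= 10734141/5155 = 3^1*5^( - 1 )  *  11^1*83^1*1031^ ( - 1 )*3919^1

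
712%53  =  23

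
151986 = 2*75993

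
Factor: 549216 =2^5*3^2*1907^1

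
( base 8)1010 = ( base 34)fa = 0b1000001000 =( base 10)520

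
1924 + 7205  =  9129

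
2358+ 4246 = 6604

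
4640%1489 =173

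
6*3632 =21792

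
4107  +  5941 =10048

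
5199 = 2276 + 2923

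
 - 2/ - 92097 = 2/92097  =  0.00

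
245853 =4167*59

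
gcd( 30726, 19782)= 18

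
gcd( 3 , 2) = 1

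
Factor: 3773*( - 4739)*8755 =  -  5^1*7^4 * 11^1*17^1*103^1*677^1  =  -156541562485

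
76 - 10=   66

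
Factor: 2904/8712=3^ ( - 1) = 1/3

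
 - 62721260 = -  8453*7420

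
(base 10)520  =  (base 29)HR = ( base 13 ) 310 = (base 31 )GO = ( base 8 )1010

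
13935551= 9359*1489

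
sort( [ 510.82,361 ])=[ 361, 510.82 ]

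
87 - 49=38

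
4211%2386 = 1825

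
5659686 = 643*8802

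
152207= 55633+96574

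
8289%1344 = 225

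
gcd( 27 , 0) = 27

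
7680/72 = 106 + 2/3= 106.67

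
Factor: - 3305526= - 2^1*3^1*7^1* 211^1*373^1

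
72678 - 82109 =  - 9431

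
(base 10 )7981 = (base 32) 7PD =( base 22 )gah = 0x1f2d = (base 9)11847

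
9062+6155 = 15217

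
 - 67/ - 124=67/124= 0.54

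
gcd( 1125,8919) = 9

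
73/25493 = 73/25493  =  0.00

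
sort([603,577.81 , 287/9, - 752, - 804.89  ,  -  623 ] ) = [ - 804.89, - 752, - 623,287/9,577.81,603]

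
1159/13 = 1159/13  =  89.15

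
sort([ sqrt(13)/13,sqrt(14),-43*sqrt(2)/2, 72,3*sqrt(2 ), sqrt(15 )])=[  -  43*sqrt( 2 )/2, sqrt(13)/13, sqrt( 14), sqrt(15 ),3*sqrt(2),72]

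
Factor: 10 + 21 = 31^1= 31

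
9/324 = 1/36 = 0.03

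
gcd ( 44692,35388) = 4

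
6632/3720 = 1 + 364/465 = 1.78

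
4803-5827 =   -  1024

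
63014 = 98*643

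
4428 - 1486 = 2942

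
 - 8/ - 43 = 8/43 =0.19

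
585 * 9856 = 5765760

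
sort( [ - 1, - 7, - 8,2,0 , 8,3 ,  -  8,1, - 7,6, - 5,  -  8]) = [- 8, - 8, - 8, - 7,  -  7, - 5, -1,0, 1,2 , 3,6, 8]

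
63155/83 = 760+ 75/83 = 760.90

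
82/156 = 41/78  =  0.53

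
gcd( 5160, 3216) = 24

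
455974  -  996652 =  - 540678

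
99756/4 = 24939 = 24939.00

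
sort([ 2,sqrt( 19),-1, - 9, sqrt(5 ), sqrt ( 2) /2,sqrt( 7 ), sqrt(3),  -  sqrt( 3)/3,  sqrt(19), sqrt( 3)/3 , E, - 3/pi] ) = [ - 9, - 1, - 3/pi,-sqrt( 3 )/3, sqrt( 3 ) /3, sqrt( 2) /2, sqrt( 3), 2,  sqrt( 5),  sqrt( 7 ),E, sqrt( 19 ), sqrt( 19 ) ] 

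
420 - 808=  - 388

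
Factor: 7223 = 31^1 * 233^1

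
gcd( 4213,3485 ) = 1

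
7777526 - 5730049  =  2047477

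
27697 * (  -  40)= - 1107880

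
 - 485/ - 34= 14 + 9/34 = 14.26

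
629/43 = 14 + 27/43= 14.63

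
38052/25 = 38052/25= 1522.08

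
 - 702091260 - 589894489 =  - 1291985749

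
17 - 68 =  - 51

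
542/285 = 542/285  =  1.90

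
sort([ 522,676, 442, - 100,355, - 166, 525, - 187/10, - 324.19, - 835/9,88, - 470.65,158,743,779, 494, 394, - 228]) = [- 470.65, -324.19, - 228, - 166, - 100,- 835/9, -187/10,88,158, 355,394,442,  494, 522, 525,676, 743,779]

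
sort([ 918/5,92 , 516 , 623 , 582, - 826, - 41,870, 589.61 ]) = [ - 826,- 41, 92, 918/5,516,582 , 589.61, 623,870 ]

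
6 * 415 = 2490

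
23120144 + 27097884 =50218028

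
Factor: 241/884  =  2^( - 2 ) * 13^(-1 )*17^( - 1)*241^1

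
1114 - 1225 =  - 111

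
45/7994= 45/7994= 0.01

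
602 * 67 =40334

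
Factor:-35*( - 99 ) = 3465 = 3^2 * 5^1*7^1*11^1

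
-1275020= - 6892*185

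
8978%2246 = 2240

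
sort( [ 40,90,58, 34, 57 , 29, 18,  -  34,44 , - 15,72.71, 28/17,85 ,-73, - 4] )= [ - 73, - 34 , -15, - 4,28/17, 18, 29 , 34, 40, 44, 57,58,72.71 , 85, 90]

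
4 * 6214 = 24856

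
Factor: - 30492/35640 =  - 2^( - 1) * 3^( - 2)*5^( - 1)*7^1*11^1= - 77/90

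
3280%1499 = 282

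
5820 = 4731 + 1089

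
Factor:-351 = -3^3*13^1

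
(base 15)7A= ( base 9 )137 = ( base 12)97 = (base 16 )73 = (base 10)115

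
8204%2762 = 2680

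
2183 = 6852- 4669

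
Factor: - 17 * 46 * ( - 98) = 2^2*7^2*17^1*23^1 = 76636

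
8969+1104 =10073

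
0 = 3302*0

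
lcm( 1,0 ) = 0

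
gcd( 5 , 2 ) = 1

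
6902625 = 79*87375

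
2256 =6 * 376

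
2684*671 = 1800964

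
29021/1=29021 = 29021.00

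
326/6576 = 163/3288 =0.05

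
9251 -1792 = 7459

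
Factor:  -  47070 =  - 2^1 * 3^2*5^1*523^1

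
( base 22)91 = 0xC7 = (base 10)199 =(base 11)171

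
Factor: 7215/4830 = 481/322 = 2^( - 1 )*7^( - 1 )*13^1*23^( - 1)*37^1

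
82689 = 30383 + 52306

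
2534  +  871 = 3405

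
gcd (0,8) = 8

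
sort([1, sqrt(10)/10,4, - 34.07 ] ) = [ - 34.07, sqrt( 10)/10,1,4]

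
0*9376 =0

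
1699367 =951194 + 748173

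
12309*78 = 960102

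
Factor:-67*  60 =-4020 =- 2^2*  3^1*5^1*67^1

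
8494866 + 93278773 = 101773639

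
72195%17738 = 1243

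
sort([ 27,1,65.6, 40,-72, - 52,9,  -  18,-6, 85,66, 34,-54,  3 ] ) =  [ - 72,  -  54, - 52,  -  18,-6, 1, 3,9,27,34,40,65.6 , 66,85 ] 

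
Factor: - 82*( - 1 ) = 2^1 * 41^1 = 82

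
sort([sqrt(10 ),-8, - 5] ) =[-8,-5,  sqrt (10 )]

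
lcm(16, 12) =48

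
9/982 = 9/982  =  0.01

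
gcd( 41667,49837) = 817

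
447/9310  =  447/9310 =0.05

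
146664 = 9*16296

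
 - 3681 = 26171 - 29852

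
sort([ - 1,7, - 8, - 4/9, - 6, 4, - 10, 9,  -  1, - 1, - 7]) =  [ - 10, - 8  ,-7,-6, -1, - 1 , -1, - 4/9, 4, 7, 9]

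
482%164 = 154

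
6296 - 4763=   1533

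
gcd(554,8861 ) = 1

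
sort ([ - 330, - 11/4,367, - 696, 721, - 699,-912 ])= [ - 912,  -  699, - 696,- 330, - 11/4, 367, 721] 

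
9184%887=314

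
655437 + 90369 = 745806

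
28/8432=7/2108= 0.00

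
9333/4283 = 9333/4283 = 2.18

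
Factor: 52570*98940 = 5201275800 = 2^3 *3^1 *5^2*7^1 *17^1 *97^1*751^1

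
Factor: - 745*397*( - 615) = 3^1*5^2*41^1*149^1 * 397^1 = 181895475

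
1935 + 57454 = 59389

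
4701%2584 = 2117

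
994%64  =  34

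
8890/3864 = 2 + 83/276 = 2.30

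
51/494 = 51/494 =0.10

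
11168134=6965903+4202231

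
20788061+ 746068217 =766856278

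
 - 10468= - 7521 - 2947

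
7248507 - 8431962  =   - 1183455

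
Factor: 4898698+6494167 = 5^1*11^1* 359^1*577^1=11392865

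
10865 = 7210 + 3655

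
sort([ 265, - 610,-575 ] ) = [ - 610,-575, 265 ]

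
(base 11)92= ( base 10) 101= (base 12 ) 85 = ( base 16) 65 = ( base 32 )35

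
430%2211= 430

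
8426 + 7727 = 16153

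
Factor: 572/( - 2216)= - 2^( - 1)*11^1*13^1 *277^( - 1) = -143/554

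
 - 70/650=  - 7/65=- 0.11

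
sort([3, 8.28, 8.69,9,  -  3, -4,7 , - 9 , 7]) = [  -  9, - 4,  -  3,3,7, 7, 8.28,8.69, 9 ] 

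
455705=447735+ 7970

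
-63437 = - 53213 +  - 10224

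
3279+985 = 4264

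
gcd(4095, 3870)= 45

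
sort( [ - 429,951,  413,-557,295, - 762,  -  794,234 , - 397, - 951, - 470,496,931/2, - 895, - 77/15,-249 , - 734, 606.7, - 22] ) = [ - 951 , - 895, - 794,  -  762,-734, - 557,  -  470, - 429, - 397,  -  249, - 22, - 77/15,  234, 295,413, 931/2, 496,  606.7,951 ]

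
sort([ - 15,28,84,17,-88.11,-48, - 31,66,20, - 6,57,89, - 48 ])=[ - 88.11,-48 , - 48,-31, -15, - 6,17,20 , 28,57, 66,84,  89]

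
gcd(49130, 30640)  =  10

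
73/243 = 73/243=0.30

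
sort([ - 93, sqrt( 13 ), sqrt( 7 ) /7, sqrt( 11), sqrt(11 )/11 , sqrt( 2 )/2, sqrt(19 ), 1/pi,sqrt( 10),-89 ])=[ -93, -89,sqrt (11) /11, 1/pi,sqrt ( 7 )/7, sqrt(2)/2, sqrt( 10 ),sqrt( 11 ), sqrt ( 13) , sqrt( 19 )] 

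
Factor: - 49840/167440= - 89/299 = - 13^( - 1)*23^( - 1)*89^1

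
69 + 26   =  95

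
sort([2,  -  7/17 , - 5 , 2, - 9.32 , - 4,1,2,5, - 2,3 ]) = [-9.32 , - 5,-4 , - 2, - 7/17 , 1 , 2, 2 , 2, 3, 5 ]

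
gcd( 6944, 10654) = 14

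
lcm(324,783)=9396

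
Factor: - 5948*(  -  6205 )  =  2^2 * 5^1 * 17^1*73^1*1487^1 = 36907340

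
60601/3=60601/3 =20200.33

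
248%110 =28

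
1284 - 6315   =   - 5031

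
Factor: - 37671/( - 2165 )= 87/5= 3^1*5^(-1 )*29^1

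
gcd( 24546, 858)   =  6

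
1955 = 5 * 391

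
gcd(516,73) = 1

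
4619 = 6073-1454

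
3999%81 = 30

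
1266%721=545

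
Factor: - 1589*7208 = - 2^3 * 7^1*17^1*53^1*227^1 =- 11453512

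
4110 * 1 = 4110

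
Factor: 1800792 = 2^3*3^4*7^1*397^1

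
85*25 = 2125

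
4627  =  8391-3764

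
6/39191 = 6/39191= 0.00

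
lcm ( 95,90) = 1710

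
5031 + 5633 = 10664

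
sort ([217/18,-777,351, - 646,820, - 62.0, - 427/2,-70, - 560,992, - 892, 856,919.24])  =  [- 892, - 777,-646, -560,  -  427/2,-70, - 62.0,217/18, 351,820 , 856,919.24,992 ] 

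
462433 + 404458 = 866891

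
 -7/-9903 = 7/9903 = 0.00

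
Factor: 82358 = 2^1*41179^1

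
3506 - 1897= 1609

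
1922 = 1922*1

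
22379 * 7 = 156653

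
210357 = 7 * 30051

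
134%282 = 134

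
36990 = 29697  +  7293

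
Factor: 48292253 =5227^1* 9239^1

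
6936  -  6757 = 179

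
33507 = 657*51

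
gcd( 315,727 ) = 1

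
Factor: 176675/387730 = 2^( - 1 )*5^1*7^( - 1) * 29^( - 1 )*37^1= 185/406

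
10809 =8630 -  - 2179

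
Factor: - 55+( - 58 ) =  - 113 = - 113^1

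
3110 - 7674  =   - 4564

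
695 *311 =216145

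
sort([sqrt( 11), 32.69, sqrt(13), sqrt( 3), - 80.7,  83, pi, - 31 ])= [- 80.7, -31, sqrt(3 ),pi,  sqrt( 11), sqrt ( 13), 32.69, 83] 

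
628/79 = 628/79 = 7.95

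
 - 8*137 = - 1096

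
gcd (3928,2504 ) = 8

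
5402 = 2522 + 2880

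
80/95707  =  80/95707=0.00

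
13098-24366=-11268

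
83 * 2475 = 205425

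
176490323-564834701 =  - 388344378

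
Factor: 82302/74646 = 43/39 = 3^ (-1)*13^(-1)*43^1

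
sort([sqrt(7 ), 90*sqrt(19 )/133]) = [sqrt(7 ),90*sqrt( 19) /133]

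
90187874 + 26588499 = 116776373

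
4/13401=4/13401 = 0.00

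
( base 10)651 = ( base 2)1010001011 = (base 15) 2D6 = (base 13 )3b1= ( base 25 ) 111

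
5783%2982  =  2801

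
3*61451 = 184353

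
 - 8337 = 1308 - 9645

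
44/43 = 44/43 = 1.02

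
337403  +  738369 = 1075772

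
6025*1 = 6025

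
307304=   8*38413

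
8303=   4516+3787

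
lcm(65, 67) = 4355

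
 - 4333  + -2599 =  - 6932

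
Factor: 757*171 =3^2*19^1*757^1 = 129447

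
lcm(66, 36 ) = 396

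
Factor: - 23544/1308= - 18 = - 2^1 * 3^2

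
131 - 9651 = -9520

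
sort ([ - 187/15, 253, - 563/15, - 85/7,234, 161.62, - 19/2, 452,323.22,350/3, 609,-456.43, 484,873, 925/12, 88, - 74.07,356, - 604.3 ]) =[ - 604.3,- 456.43,-74.07, - 563/15, - 187/15,  -  85/7,- 19/2, 925/12,88, 350/3, 161.62,234, 253,323.22,356, 452,484 , 609, 873 ]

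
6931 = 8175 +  - 1244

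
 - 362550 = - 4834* 75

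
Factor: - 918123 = -3^1 * 306041^1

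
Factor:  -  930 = -2^1*3^1*5^1*31^1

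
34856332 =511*68212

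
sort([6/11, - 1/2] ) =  [  -  1/2, 6/11]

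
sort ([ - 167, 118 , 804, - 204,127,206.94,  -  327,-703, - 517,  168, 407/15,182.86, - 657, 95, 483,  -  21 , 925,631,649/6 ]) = [  -  703,-657,-517, - 327, - 204, -167, - 21,407/15,95, 649/6 , 118, 127,168,182.86, 206.94, 483,631 , 804,925 ] 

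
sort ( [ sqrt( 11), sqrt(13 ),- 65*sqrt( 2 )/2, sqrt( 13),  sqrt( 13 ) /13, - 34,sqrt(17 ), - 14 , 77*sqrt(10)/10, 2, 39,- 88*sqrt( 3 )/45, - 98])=[-98, - 65*sqrt( 2 ) /2, - 34, - 14,-88*sqrt (3 )/45, sqrt(13 )/13,2, sqrt(11 ),sqrt(13 ), sqrt( 13),  sqrt( 17),77*sqrt( 10)/10,  39 ]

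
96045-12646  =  83399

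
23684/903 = 26 + 206/903 = 26.23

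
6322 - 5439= 883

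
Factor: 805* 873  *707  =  496854855 = 3^2*5^1 * 7^2*23^1 * 97^1*  101^1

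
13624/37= 368 + 8/37=368.22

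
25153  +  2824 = 27977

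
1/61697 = 1/61697 = 0.00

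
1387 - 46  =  1341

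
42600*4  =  170400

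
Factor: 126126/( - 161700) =-2^( - 1)*3^1*5^(  -  2)*13^1 = - 39/50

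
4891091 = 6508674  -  1617583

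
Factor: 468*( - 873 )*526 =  - 2^3*3^4*13^1*97^1* 263^1=- 214904664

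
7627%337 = 213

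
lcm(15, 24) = 120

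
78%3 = 0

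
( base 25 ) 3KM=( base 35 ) 1XH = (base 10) 2397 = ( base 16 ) 95d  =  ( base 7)6663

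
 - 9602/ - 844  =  11 + 159/422 = 11.38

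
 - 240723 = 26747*( - 9)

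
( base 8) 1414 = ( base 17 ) 2BF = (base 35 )MA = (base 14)3DA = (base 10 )780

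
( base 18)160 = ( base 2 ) 110110000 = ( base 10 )432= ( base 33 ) D3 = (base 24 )I0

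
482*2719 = 1310558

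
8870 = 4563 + 4307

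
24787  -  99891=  - 75104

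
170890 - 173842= -2952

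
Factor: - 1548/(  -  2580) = 3^1*5^ ( - 1) = 3/5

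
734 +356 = 1090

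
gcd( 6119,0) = 6119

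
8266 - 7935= 331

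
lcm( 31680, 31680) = 31680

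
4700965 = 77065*61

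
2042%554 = 380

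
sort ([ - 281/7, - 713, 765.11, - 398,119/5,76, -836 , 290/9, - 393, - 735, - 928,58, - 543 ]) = [ -928, - 836, - 735, - 713,-543, - 398, - 393, - 281/7 , 119/5,290/9, 58, 76, 765.11] 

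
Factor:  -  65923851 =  - 3^1 * 7^1 * 3139231^1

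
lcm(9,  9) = 9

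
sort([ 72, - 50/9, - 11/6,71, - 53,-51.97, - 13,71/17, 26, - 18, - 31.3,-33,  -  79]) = [ - 79, - 53, - 51.97,-33, - 31.3, - 18, - 13, -50/9, - 11/6, 71/17, 26,  71, 72]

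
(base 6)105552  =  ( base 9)13385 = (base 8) 21554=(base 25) ECI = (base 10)9068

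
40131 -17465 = 22666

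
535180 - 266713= 268467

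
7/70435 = 7/70435 = 0.00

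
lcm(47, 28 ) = 1316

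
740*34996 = 25897040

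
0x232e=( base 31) 9BG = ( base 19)15i0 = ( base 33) 88U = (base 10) 9006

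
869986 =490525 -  - 379461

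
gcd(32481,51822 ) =9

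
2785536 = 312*8928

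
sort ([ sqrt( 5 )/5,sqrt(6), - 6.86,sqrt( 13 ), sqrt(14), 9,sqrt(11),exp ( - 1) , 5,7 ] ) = [ - 6.86, exp( - 1 ), sqrt(5 ) /5,sqrt( 6) , sqrt ( 11 ),sqrt ( 13 ) , sqrt(14 ) , 5,  7  ,  9]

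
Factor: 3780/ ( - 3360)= - 9/8 = - 2^ ( - 3)*3^2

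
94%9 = 4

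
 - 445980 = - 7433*60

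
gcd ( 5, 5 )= 5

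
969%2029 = 969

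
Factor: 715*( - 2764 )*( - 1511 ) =2^2*5^1*11^1*13^1*691^1*1511^1= 2986128860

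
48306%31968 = 16338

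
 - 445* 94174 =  - 41907430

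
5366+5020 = 10386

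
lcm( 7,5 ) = 35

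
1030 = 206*5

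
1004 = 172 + 832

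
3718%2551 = 1167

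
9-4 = 5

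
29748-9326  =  20422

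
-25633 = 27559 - 53192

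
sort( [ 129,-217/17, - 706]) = [ - 706, -217/17, 129]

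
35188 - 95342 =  - 60154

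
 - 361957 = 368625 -730582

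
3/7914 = 1/2638 = 0.00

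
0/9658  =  0  =  0.00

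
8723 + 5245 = 13968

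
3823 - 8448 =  - 4625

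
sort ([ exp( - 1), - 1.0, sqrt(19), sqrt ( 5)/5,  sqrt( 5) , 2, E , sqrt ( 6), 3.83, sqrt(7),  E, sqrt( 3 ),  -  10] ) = [ - 10, - 1.0, exp(-1),sqrt( 5)/5, sqrt( 3 ),2, sqrt( 5), sqrt( 6), sqrt( 7) , E, E, 3.83, sqrt(19)]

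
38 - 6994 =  -6956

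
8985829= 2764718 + 6221111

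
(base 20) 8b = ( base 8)253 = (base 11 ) 146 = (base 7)333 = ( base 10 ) 171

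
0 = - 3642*0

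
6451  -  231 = 6220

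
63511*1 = 63511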